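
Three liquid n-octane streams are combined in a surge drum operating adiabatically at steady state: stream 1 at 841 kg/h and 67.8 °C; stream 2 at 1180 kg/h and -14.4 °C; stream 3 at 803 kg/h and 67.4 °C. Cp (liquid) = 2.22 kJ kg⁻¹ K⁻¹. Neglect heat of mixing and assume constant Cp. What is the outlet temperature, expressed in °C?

Adiabatic, steady state ⇒ Σ ṁᵢCp,ᵢ(T_out − Tᵢ) = 0
Σ ṁᵢCp,ᵢTᵢ = 841×2.22×67.8 + 1180×2.22×-14.4 + 803×2.22×67.4 = 209010
Σ ṁᵢCp,ᵢ = 841×2.22 + 1180×2.22 + 803×2.22 = 6269.3
T_out = 209010 / 6269.3 = 33.339 °C

T_out = 33.3 °C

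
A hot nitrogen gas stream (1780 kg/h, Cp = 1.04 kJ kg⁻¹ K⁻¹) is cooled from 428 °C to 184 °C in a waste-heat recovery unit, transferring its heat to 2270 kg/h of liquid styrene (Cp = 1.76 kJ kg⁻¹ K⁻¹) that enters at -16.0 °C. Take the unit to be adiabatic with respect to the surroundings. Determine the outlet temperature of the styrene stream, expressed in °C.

Heat released by hot stream: Q = 1780 × 1.04 × (428 − 184) = 451690 kJ/h
Energy balance on cold side (adiabatic exchanger): Q = ṁ_c·Cp_c·(T_c,out − T_c,in)
T_c,out = -16.0 + 451690/(2270 × 1.76) = 97.059 °C

T_c,out = 97.1 °C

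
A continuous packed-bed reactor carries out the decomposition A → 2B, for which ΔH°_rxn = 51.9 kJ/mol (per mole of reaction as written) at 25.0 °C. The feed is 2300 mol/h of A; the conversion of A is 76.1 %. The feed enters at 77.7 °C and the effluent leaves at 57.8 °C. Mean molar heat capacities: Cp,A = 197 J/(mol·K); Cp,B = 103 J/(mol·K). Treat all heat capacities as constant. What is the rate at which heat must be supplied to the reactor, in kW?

Extent of reaction ξ = 0.761 × 2300 = 1750.3 mol/h
Reaction term: ξ·ΔH°_rxn = 1750.3 × 51.9 = 90841 kJ/h
Sensible, feed 77.7→25 °C: -23878 kJ/h
Outlet flows (mol/h): A 549.7, B 3500.6
Sensible, products 25→57.8 °C: 15378 kJ/h
Q = ΔH = 82341 kJ/h = 22.872 kW
Heat supplied = 22.872 kW

Q_in = 22.9 kW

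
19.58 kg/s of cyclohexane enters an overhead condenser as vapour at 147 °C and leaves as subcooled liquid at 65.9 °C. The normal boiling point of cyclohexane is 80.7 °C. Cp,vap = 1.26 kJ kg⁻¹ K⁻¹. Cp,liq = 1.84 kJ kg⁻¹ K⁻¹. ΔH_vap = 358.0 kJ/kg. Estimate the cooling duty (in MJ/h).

Q_c = 33000 MJ/h

vapour 147→80.7 °C: -83.538 kJ/kg
condensation at 80.7 °C: -358 kJ/kg
liquid 80.7→65.9 °C: -27.232 kJ/kg
Δh = -83.538 + -358 + -27.232 = -468.77 kJ/kg
Q = ṁ·Δh = 19.58 kg/s × -468.77 kJ/kg = -9178.5 kJ/s
|Q| = 9178.5 kW = 33043 MJ/h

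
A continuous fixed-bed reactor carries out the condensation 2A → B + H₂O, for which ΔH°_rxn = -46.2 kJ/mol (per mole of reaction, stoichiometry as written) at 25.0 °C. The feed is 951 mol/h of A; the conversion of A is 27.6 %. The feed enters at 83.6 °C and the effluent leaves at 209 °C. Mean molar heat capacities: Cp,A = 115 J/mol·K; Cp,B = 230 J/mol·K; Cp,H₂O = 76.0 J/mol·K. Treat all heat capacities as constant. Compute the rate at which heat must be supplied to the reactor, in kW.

Extent of reaction ξ = 0.276 × 951 / 2 = 131.24 mol/h
Reaction term: ξ·ΔH°_rxn = 131.24 × -46.2 = -6063.2 kJ/h
Sensible, feed 83.6→25 °C: -6408.8 kJ/h
Outlet flows (mol/h): A 688.52, B 131.24, H₂O 131.24
Sensible, products 25→209 °C: 21958 kJ/h
Q = ΔH = 9486.4 kJ/h = 2.6351 kW
Heat supplied = 2.6351 kW

Q_in = 2.64 kW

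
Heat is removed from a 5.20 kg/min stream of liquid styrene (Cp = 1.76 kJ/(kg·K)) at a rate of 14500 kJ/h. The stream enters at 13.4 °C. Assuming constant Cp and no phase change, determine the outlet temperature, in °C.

T_out = -13.0 °C

Q = 14500 kJ/h = 241.67 kJ/min
ΔT = Q/(ṁ·Cp) = 241.67/(5.20×1.76) = 26.406 K
T_out = 13.4 − 26.406 = -13.006 °C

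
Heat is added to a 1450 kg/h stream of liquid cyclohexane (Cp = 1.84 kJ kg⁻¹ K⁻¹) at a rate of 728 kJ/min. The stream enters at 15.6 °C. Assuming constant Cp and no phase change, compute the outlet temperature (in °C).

Q = 728 kJ/min = 43680 kJ/h
ΔT = Q/(ṁ·Cp) = 43680/(1450×1.84) = 16.372 K
T_out = 15.6 + 16.372 = 31.972 °C

T_out = 32.0 °C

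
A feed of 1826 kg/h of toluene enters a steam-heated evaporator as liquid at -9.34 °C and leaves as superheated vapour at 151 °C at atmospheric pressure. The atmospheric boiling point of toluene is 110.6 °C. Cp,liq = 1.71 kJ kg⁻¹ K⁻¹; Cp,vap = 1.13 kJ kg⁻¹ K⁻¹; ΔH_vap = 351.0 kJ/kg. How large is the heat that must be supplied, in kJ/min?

Q = 18300 kJ/min

liquid -9.34→110.6 °C: 205.1 kJ/kg
vaporisation at 110.6 °C: 351 kJ/kg
vapour 110.6→151 °C: 45.652 kJ/kg
Δh = 205.1 + 351 + 45.652 = 601.75 kJ/kg
Q = ṁ·Δh = 1826 kg/h × 601.75 kJ/kg = 1.0988e+06 kJ/h
|Q| = 305.22 kW = 18313 kJ/min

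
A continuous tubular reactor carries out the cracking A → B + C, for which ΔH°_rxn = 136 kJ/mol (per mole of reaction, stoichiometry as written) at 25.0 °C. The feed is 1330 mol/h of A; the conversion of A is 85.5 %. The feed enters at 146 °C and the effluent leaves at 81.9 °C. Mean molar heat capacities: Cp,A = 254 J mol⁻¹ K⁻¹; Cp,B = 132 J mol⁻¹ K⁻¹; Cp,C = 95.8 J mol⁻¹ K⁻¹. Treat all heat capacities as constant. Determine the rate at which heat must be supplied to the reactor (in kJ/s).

Extent of reaction ξ = 0.855 × 1330 = 1137.1 mol/h
Reaction term: ξ·ΔH°_rxn = 1137.1 × 136 = 154650 kJ/h
Sensible, feed 146→25 °C: -40876 kJ/h
Outlet flows (mol/h): A 192.85, B 1137.1, C 1137.1
Sensible, products 25→81.9 °C: 17527 kJ/h
Q = ΔH = 131300 kJ/h = 36.473 kW
Heat supplied = 36.473 kJ/s

Q_in = 36.5 kJ/s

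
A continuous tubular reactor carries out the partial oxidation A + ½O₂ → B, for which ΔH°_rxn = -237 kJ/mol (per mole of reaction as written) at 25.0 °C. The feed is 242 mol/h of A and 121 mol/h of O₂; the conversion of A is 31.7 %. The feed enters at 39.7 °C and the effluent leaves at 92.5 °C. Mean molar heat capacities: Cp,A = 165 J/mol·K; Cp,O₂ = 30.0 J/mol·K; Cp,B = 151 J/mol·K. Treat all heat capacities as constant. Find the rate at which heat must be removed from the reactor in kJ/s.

Extent of reaction ξ = 0.317 × 242 = 76.714 mol/h
Reaction term: ξ·ΔH°_rxn = 76.714 × -237 = -18181 kJ/h
Sensible, feed 39.7→25 °C: -640.33 kJ/h
Outlet flows (mol/h): A 165.29, O₂ 82.643, B 76.714
Sensible, products 25→92.5 °C: 2790.1 kJ/h
Q = ΔH = -16031 kJ/h = -4.4532 kW
Heat removed = 4.4532 kJ/s

Q_out = 4.45 kJ/s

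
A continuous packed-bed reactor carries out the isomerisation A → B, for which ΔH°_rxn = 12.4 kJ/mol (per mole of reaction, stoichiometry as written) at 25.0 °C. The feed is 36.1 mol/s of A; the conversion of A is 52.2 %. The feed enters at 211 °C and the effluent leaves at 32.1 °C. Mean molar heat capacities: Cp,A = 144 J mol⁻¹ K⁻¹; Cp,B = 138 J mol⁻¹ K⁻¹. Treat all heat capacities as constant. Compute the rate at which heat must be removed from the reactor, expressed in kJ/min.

Extent of reaction ξ = 0.522 × 36.1 = 18.844 mol/s
Reaction term: ξ·ΔH°_rxn = 18.844 × 12.4 = 233.67 kJ/s
Sensible, feed 211→25 °C: -966.9 kJ/s
Outlet flows (mol/s): A 17.256, B 18.844
Sensible, products 25→32.1 °C: 36.106 kJ/s
Q = ΔH = -697.13 kJ/s = -697.13 kW
Heat removed = 41828 kJ/min

Q_out = 41800 kJ/min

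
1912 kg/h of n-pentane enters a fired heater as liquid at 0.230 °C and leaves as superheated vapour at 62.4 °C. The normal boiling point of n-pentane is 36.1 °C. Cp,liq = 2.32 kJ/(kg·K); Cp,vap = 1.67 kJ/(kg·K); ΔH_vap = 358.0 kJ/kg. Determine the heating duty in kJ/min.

Q = 15500 kJ/min

liquid 0.230→36.1 °C: 83.218 kJ/kg
vaporisation at 36.1 °C: 358 kJ/kg
vapour 36.1→62.4 °C: 43.921 kJ/kg
Δh = 83.218 + 358 + 43.921 = 485.14 kJ/kg
Q = ṁ·Δh = 1912 kg/h × 485.14 kJ/kg = 927590 kJ/h
|Q| = 257.66 kW = 15460 kJ/min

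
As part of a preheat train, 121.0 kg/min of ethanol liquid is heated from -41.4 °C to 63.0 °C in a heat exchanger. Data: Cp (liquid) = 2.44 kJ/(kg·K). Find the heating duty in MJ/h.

Q = 1850 MJ/h

Q = ṁ·Cp·ΔT = 121.0 × 2.44 × (63.0 − -41.4) = 30823 kJ/min
Converting: 30823 / 60 s = 513.72 kW
Heating duty = 1849.4 MJ/h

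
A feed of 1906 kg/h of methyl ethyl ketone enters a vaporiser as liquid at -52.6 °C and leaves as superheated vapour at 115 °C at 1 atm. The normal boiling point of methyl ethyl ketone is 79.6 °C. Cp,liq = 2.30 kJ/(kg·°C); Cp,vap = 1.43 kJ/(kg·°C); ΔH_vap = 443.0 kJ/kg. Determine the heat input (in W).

Q = 422000 W

liquid -52.6→79.6 °C: 304.06 kJ/kg
vaporisation at 79.6 °C: 443 kJ/kg
vapour 79.6→115 °C: 50.622 kJ/kg
Δh = 304.06 + 443 + 50.622 = 797.68 kJ/kg
Q = ṁ·Δh = 1906 kg/h × 797.68 kJ/kg = 1.5204e+06 kJ/h
|Q| = 422.33 kW = 422330 W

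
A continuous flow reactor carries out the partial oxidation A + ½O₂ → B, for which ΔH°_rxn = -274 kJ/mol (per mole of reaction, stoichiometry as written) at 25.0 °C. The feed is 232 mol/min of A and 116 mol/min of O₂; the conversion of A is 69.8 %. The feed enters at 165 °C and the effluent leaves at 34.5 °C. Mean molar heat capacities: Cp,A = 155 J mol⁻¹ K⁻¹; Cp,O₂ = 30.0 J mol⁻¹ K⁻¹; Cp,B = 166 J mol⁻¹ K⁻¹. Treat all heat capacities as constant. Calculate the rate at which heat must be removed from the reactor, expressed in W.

Q_out = 825000 W

Extent of reaction ξ = 0.698 × 232 = 161.94 mol/min
Reaction term: ξ·ΔH°_rxn = 161.94 × -274 = -44370 kJ/min
Sensible, feed 165→25 °C: -5521.6 kJ/min
Outlet flows (mol/min): A 70.064, O₂ 35.032, B 161.94
Sensible, products 25→34.5 °C: 368.53 kJ/min
Q = ΔH = -49524 kJ/min = -825.39 kW
Heat removed = 825390 W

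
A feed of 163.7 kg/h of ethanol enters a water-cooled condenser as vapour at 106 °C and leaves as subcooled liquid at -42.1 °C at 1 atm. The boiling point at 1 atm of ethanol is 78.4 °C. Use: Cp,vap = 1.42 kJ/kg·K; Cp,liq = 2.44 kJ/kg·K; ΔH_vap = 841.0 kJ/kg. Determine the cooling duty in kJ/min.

Q_c = 3200 kJ/min

vapour 106→78.4 °C: -39.192 kJ/kg
condensation at 78.4 °C: -841 kJ/kg
liquid 78.4→-42.1 °C: -294.02 kJ/kg
Δh = -39.192 + -841 + -294.02 = -1174.2 kJ/kg
Q = ṁ·Δh = 163.7 kg/h × -1174.2 kJ/kg = -192220 kJ/h
|Q| = 53.394 kW = 3203.6 kJ/min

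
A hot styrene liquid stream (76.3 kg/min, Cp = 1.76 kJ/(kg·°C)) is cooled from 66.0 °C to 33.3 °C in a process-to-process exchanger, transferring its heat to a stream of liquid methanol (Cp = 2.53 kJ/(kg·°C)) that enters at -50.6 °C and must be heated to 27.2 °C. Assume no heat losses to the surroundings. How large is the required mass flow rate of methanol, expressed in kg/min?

ṁ_c = 22.3 kg/min

Heat released by hot stream: Q = 76.3 × 1.76 × (66.0 − 33.3) = 4391.2 kJ/min
Energy balance on cold side (adiabatic exchanger): Q = ṁ_c·Cp_c·(T_c,out − T_c,in)
ṁ_c = 4391.2 / [2.53 × (27.2 − -50.6)] = 22.309 kg/min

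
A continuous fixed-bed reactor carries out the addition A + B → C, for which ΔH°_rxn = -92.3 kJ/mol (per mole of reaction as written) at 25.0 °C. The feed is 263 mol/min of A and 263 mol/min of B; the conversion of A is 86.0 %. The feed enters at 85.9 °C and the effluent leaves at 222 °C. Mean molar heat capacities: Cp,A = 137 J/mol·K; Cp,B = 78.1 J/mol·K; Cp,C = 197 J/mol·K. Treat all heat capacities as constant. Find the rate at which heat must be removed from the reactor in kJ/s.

Q_out = 233 kJ/s

Extent of reaction ξ = 0.860 × 263 = 226.18 mol/min
Reaction term: ξ·ΔH°_rxn = 226.18 × -92.3 = -20876 kJ/min
Sensible, feed 85.9→25 °C: -3445.2 kJ/min
Outlet flows (mol/min): A 36.82, B 36.82, C 226.18
Sensible, products 25→222 °C: 10338 kJ/min
Q = ΔH = -13984 kJ/min = -233.06 kW
Heat removed = 233.06 kJ/s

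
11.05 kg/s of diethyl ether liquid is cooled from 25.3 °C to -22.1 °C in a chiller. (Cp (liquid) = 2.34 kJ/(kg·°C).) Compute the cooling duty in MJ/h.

Q_c = 4410 MJ/h

Q = ṁ·Cp·ΔT = 11.05 × 2.34 × (-22.1 − 25.3) = -1225.6 kJ/s
Cooling duty = 4412.2 MJ/h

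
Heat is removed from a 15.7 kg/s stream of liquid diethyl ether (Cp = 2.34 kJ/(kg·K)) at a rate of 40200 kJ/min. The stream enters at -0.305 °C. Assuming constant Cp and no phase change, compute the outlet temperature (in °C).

T_out = -18.5 °C

Q = 40200 kJ/min = 670 kJ/s
ΔT = Q/(ṁ·Cp) = 670/(15.7×2.34) = 18.237 K
T_out = -0.305 − 18.237 = -18.542 °C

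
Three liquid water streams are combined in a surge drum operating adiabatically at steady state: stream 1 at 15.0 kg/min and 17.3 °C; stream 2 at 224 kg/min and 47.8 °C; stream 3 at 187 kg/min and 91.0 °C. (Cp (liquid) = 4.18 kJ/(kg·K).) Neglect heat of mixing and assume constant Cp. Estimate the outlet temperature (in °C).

Energy balance with Q = 0: Σ ṁᵢCp,ᵢ(T_out − Tᵢ) = 0
Σ ṁᵢCp,ᵢTᵢ = 15.0×4.18×17.3 + 224×4.18×47.8 + 187×4.18×91.0 = 116970
Σ ṁᵢCp,ᵢ = 15.0×4.18 + 224×4.18 + 187×4.18 = 1780.7
T_out = 116970 / 1780.7 = 65.689 °C

T_out = 65.7 °C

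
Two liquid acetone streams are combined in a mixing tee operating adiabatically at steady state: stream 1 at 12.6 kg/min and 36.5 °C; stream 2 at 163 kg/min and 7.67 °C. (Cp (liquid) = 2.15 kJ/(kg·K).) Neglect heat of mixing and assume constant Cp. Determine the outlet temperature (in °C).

Adiabatic, steady state ⇒ Σ ṁᵢCp,ᵢ(T_out − Tᵢ) = 0
T_out = Σ ṁᵢCp,ᵢTᵢ / Σ ṁᵢCp,ᵢ
      = 3676.7 / 377.54 = 9.7387 °C

T_out = 9.74 °C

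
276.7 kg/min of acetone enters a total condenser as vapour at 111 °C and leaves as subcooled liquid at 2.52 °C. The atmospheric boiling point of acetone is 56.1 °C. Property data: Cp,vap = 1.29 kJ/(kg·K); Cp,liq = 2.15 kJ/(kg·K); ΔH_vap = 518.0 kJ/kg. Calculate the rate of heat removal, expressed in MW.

vapour 111→56.1 °C: -70.821 kJ/kg
condensation at 56.1 °C: -518 kJ/kg
liquid 56.1→2.52 °C: -115.2 kJ/kg
Δh = -70.821 + -518 + -115.2 = -704.02 kJ/kg
Q = ṁ·Δh = 276.7 kg/min × -704.02 kJ/kg = -194800 kJ/min
|Q| = 3246.7 kW = 3.2467 MW

Q_c = 3.25 MW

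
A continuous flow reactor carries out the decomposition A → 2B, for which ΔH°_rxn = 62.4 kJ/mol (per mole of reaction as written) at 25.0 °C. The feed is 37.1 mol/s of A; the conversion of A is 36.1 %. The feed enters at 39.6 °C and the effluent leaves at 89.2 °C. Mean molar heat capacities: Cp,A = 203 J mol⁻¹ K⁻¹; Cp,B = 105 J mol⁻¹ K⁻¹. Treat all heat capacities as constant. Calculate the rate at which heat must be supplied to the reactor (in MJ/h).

Q_in = 4380 MJ/h

Extent of reaction ξ = 0.361 × 37.1 = 13.393 mol/s
Reaction term: ξ·ΔH°_rxn = 13.393 × 62.4 = 835.73 kJ/s
Sensible, feed 39.6→25 °C: -109.96 kJ/s
Outlet flows (mol/s): A 23.707, B 26.786
Sensible, products 25→89.2 °C: 489.53 kJ/s
Q = ΔH = 1215.3 kJ/s = 1215.3 kW
Heat supplied = 4375.1 MJ/h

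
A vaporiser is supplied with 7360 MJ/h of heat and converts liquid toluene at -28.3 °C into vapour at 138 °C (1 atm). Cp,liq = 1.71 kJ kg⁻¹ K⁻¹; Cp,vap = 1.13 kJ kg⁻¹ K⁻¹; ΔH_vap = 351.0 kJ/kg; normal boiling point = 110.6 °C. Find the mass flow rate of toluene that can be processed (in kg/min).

Δh = 1.71×(110.6−-28.3) + 351.0 + 1.13×(138−110.6) = 619.48 kJ/kg
Q = 7360 MJ/h = 2044.4 kJ/s = 122670 kJ/min
ṁ = Q/Δh = 122670 / 619.48 = 198.02 kg/min

ṁ = 198 kg/min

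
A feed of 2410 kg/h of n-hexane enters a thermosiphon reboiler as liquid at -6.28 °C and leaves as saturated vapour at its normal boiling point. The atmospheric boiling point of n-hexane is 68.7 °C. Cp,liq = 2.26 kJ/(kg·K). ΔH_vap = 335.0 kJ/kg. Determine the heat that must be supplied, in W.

liquid -6.28→68.7 °C: 169.45 kJ/kg
vaporisation at 68.7 °C: 335 kJ/kg
Δh = 169.45 + 335 = 504.45 kJ/kg
Q = ṁ·Δh = 2410 kg/h × 504.45 kJ/kg = 1.2157e+06 kJ/h
|Q| = 337.7 kW = 337700 W

Q = 338000 W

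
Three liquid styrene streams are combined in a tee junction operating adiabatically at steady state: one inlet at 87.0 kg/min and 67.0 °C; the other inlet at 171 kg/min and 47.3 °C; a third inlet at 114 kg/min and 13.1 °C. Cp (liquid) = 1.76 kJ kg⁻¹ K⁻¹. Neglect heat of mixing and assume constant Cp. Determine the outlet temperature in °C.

Adiabatic, steady state ⇒ Σ ṁᵢCp,ᵢ(T_out − Tᵢ) = 0
T_out = Σ ṁᵢCp,ᵢTᵢ / Σ ṁᵢCp,ᵢ
      = 27123 / 654.72 = 41.427 °C

T_out = 41.4 °C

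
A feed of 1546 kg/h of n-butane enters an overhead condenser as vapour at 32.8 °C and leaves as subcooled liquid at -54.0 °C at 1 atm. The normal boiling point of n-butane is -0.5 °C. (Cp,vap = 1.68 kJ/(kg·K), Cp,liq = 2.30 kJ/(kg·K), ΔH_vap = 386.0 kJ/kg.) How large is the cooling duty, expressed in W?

vapour 32.8→-0.5 °C: -55.944 kJ/kg
condensation at -0.5 °C: -386 kJ/kg
liquid -0.5→-54.0 °C: -123.05 kJ/kg
Δh = -55.944 + -386 + -123.05 = -564.99 kJ/kg
Q = ṁ·Δh = 1546 kg/h × -564.99 kJ/kg = -873480 kJ/h
|Q| = 242.63 kW = 242630 W

Q_c = 243000 W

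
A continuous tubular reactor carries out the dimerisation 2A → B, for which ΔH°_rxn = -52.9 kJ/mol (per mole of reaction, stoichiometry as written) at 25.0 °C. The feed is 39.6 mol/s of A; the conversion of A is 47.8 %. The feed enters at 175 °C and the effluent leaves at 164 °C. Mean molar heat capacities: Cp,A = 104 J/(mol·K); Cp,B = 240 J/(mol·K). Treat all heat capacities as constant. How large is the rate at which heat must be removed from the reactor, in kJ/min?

Q_out = 30200 kJ/min

Extent of reaction ξ = 0.478 × 39.6 / 2 = 9.4644 mol/s
Reaction term: ξ·ΔH°_rxn = 9.4644 × -52.9 = -500.67 kJ/s
Sensible, feed 175→25 °C: -617.76 kJ/s
Outlet flows (mol/s): A 20.671, B 9.4644
Sensible, products 25→164 °C: 614.56 kJ/s
Q = ΔH = -503.87 kJ/s = -503.87 kW
Heat removed = 30232 kJ/min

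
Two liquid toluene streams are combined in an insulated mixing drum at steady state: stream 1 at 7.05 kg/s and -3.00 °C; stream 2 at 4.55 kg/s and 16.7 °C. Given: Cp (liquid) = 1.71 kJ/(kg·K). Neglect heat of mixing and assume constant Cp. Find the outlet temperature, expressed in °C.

T_out = 4.73 °C

No heat crosses the boundary, so H_out = H_in.
Σ ṁᵢCp,ᵢTᵢ = 7.05×1.71×-3.00 + 4.55×1.71×16.7 = 93.768
Σ ṁᵢCp,ᵢ = 7.05×1.71 + 4.55×1.71 = 19.836
T_out = 93.768 / 19.836 = 4.7272 °C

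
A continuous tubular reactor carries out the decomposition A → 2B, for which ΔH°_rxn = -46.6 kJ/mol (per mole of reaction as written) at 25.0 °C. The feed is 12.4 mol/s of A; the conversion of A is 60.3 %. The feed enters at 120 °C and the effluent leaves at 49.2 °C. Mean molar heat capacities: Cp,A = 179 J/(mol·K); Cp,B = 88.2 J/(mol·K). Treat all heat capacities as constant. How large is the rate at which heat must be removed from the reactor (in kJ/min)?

Extent of reaction ξ = 0.603 × 12.4 = 7.4772 mol/s
Reaction term: ξ·ΔH°_rxn = 7.4772 × -46.6 = -348.44 kJ/s
Sensible, feed 120→25 °C: -210.86 kJ/s
Outlet flows (mol/s): A 4.9228, B 14.954
Sensible, products 25→49.2 °C: 53.244 kJ/s
Q = ΔH = -506.06 kJ/s = -506.06 kW
Heat removed = 30363 kJ/min

Q_out = 30400 kJ/min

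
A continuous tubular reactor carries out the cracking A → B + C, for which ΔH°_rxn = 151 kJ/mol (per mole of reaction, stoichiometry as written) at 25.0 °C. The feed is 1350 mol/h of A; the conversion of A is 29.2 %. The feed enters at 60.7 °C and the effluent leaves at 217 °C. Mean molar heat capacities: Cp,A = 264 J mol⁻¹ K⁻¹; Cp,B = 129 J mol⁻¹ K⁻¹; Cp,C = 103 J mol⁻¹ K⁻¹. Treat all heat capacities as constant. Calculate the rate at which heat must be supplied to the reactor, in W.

Extent of reaction ξ = 0.292 × 1350 = 394.2 mol/h
Reaction term: ξ·ΔH°_rxn = 394.2 × 151 = 59524 kJ/h
Sensible, feed 60.7→25 °C: -12723 kJ/h
Outlet flows (mol/h): A 955.8, B 394.2, C 394.2
Sensible, products 25→217 °C: 66007 kJ/h
Q = ΔH = 112810 kJ/h = 31.335 kW
Heat supplied = 31335 W

Q_in = 31300 W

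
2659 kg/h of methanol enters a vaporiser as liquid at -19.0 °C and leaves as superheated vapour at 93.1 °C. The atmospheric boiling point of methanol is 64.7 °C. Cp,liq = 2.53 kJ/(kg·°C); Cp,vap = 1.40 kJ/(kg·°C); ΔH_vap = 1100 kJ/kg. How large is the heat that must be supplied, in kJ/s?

Q = 998 kJ/s

liquid -19.0→64.7 °C: 211.76 kJ/kg
vaporisation at 64.7 °C: 1100 kJ/kg
vapour 64.7→93.1 °C: 39.76 kJ/kg
Δh = 211.76 + 1100 + 39.76 = 1351.5 kJ/kg
Q = ṁ·Δh = 2659 kg/h × 1351.5 kJ/kg = 3.5937e+06 kJ/h
|Q| = 998.25 kW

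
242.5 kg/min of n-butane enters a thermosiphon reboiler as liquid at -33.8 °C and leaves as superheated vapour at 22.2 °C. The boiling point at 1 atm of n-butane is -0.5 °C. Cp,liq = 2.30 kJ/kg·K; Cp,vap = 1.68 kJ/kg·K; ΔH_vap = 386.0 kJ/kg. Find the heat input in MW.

liquid -33.8→-0.5 °C: 76.59 kJ/kg
vaporisation at -0.5 °C: 386 kJ/kg
vapour -0.5→22.2 °C: 38.136 kJ/kg
Δh = 76.59 + 386 + 38.136 = 500.73 kJ/kg
Q = ṁ·Δh = 242.5 kg/min × 500.73 kJ/kg = 121430 kJ/min
|Q| = 2023.8 kW = 2.0238 MW

Q = 2.02 MW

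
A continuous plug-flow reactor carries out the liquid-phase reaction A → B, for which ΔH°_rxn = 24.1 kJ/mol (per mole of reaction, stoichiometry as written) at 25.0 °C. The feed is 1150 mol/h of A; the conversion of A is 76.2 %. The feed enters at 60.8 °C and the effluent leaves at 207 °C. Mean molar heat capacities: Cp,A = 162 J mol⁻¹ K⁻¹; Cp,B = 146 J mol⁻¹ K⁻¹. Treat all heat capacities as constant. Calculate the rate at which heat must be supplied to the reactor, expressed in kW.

Q_in = 12.7 kW

Extent of reaction ξ = 0.762 × 1150 = 876.3 mol/h
Reaction term: ξ·ΔH°_rxn = 876.3 × 24.1 = 21119 kJ/h
Sensible, feed 60.8→25 °C: -6669.5 kJ/h
Outlet flows (mol/h): A 273.7, B 876.3
Sensible, products 25→207 °C: 31355 kJ/h
Q = ΔH = 45804 kJ/h = 12.723 kW
Heat supplied = 12.723 kW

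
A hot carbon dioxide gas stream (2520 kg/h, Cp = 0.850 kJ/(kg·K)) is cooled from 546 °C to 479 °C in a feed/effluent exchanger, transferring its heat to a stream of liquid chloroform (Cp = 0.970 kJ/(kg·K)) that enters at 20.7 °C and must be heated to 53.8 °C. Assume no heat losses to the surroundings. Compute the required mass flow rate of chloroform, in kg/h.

ṁ_c = 4470 kg/h

Heat released by hot stream: Q = 2520 × 0.850 × (546 − 479) = 143510 kJ/h
Energy balance on cold side (adiabatic exchanger): Q = ṁ_c·Cp_c·(T_c,out − T_c,in)
ṁ_c = 143510 / [0.970 × (53.8 − 20.7)] = 4469.9 kg/h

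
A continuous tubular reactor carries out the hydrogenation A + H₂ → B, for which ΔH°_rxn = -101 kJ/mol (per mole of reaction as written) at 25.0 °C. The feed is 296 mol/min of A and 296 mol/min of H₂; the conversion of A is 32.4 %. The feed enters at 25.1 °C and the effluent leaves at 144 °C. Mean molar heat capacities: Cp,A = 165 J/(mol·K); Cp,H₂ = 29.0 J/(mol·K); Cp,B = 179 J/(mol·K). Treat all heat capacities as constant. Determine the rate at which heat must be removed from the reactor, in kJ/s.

Extent of reaction ξ = 0.324 × 296 = 95.904 mol/min
Reaction term: ξ·ΔH°_rxn = 95.904 × -101 = -9686.3 kJ/min
Sensible, feed 25.1→25 °C: -5.7424 kJ/min
Outlet flows (mol/min): A 200.1, H₂ 200.1, B 95.904
Sensible, products 25→144 °C: 6662.3 kJ/min
Q = ΔH = -3029.8 kJ/min = -50.496 kW
Heat removed = 50.496 kJ/s

Q_out = 50.5 kJ/s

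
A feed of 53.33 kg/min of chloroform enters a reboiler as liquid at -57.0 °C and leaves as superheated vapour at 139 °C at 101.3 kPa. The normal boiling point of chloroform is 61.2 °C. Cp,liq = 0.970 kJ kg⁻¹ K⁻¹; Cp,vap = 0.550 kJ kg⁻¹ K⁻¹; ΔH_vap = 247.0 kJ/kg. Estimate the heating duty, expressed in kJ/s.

liquid -57.0→61.2 °C: 114.65 kJ/kg
vaporisation at 61.2 °C: 247 kJ/kg
vapour 61.2→139 °C: 42.79 kJ/kg
Δh = 114.65 + 247 + 42.79 = 404.44 kJ/kg
Q = ṁ·Δh = 53.33 kg/min × 404.44 kJ/kg = 21569 kJ/min
|Q| = 359.48 kW

Q = 359 kJ/s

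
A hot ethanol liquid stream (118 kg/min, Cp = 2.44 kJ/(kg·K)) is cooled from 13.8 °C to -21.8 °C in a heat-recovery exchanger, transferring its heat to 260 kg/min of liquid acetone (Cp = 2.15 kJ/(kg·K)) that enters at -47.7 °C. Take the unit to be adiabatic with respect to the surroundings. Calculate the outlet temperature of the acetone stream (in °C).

Heat released by hot stream: Q = 118 × 2.44 × (13.8 − -21.8) = 10250 kJ/min
Energy balance on cold side (adiabatic exchanger): Q = ṁ_c·Cp_c·(T_c,out − T_c,in)
T_c,out = -47.7 + 10250/(260 × 2.15) = -29.364 °C

T_c,out = -29.4 °C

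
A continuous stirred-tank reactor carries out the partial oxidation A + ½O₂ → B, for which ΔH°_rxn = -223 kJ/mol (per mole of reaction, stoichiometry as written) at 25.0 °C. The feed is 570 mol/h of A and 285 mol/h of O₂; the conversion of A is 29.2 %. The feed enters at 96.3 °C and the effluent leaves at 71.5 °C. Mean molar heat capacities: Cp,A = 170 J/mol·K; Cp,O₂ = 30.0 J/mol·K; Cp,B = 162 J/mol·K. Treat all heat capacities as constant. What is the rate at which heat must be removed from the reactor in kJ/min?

Q_out = 665 kJ/min

Extent of reaction ξ = 0.292 × 570 = 166.44 mol/h
Reaction term: ξ·ΔH°_rxn = 166.44 × -223 = -37116 kJ/h
Sensible, feed 96.3→25 °C: -7518.6 kJ/h
Outlet flows (mol/h): A 403.56, O₂ 201.78, B 166.44
Sensible, products 25→71.5 °C: 4725.4 kJ/h
Q = ΔH = -39909 kJ/h = -11.086 kW
Heat removed = 665.15 kJ/min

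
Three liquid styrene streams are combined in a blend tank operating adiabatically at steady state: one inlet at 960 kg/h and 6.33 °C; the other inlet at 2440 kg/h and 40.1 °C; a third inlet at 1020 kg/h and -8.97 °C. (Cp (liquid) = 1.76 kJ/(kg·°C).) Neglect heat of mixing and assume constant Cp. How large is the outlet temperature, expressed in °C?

Adiabatic, steady state ⇒ Σ ṁᵢCp,ᵢ(T_out − Tᵢ) = 0
T_out = Σ ṁᵢCp,ᵢTᵢ / Σ ṁᵢCp,ᵢ
      = 166800 / 7779.2 = 21.441 °C

T_out = 21.4 °C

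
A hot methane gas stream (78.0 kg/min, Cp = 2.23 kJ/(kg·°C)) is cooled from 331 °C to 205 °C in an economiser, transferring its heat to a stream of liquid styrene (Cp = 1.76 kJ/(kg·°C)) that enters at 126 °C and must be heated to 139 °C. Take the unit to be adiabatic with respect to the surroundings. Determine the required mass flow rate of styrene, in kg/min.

ṁ_c = 958 kg/min

Heat released by hot stream: Q = 78.0 × 2.23 × (331 − 205) = 21916 kJ/min
Energy balance on cold side (adiabatic exchanger): Q = ṁ_c·Cp_c·(T_c,out − T_c,in)
ṁ_c = 21916 / [1.76 × (139 − 126)] = 957.89 kg/min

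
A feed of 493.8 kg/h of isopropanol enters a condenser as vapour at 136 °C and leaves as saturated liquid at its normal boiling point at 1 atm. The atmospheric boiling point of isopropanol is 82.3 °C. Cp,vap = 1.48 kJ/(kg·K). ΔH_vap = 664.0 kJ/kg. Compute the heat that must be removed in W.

Q_c = 102000 W

vapour 136→82.3 °C: -79.476 kJ/kg
condensation at 82.3 °C: -664 kJ/kg
Δh = -79.476 + -664 = -743.48 kJ/kg
Q = ṁ·Δh = 493.8 kg/h × -743.48 kJ/kg = -367130 kJ/h
|Q| = 101.98 kW = 101980 W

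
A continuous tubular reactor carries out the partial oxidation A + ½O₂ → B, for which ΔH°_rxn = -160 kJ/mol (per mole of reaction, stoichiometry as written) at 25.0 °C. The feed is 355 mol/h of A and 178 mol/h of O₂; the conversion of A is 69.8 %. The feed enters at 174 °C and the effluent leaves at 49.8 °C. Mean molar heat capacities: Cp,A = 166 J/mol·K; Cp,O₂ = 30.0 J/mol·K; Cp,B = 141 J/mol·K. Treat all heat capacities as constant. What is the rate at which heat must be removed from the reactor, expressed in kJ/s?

Q_out = 13.3 kJ/s

Extent of reaction ξ = 0.698 × 355 = 247.79 mol/h
Reaction term: ξ·ΔH°_rxn = 247.79 × -160 = -39646 kJ/h
Sensible, feed 174→25 °C: -9576.2 kJ/h
Outlet flows (mol/h): A 107.21, O₂ 54.105, B 247.79
Sensible, products 25→49.8 °C: 1348.1 kJ/h
Q = ΔH = -47875 kJ/h = -13.298 kW
Heat removed = 13.298 kJ/s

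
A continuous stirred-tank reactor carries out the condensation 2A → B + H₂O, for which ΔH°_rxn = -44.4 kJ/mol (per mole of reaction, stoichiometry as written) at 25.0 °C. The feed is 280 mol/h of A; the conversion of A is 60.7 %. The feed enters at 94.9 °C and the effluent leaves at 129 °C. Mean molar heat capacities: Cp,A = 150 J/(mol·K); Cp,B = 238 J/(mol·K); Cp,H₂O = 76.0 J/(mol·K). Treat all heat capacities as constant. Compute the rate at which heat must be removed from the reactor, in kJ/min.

Extent of reaction ξ = 0.607 × 280 / 2 = 84.98 mol/h
Reaction term: ξ·ΔH°_rxn = 84.98 × -44.4 = -3773.1 kJ/h
Sensible, feed 94.9→25 °C: -2935.8 kJ/h
Outlet flows (mol/h): A 110.04, B 84.98, H₂O 84.98
Sensible, products 25→129 °C: 4491.7 kJ/h
Q = ΔH = -2217.2 kJ/h = -0.61588 kW
Heat removed = 36.953 kJ/min

Q_out = 37.0 kJ/min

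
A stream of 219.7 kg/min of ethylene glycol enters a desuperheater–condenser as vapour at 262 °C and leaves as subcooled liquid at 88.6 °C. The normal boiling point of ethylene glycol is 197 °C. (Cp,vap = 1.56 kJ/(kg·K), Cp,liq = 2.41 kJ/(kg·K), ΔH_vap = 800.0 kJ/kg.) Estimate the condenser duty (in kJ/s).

vapour 262→197 °C: -101.4 kJ/kg
condensation at 197 °C: -800 kJ/kg
liquid 197→88.6 °C: -261.24 kJ/kg
Δh = -101.4 + -800 + -261.24 = -1162.6 kJ/kg
Q = ṁ·Δh = 219.7 kg/min × -1162.6 kJ/kg = -255430 kJ/min
|Q| = 4257.2 kW

Q_c = 4260 kJ/s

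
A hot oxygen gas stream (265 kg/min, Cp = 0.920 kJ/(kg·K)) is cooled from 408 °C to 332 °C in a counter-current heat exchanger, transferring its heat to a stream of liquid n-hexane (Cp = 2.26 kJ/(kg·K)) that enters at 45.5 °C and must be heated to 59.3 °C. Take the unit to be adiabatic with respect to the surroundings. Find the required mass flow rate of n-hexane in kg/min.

ṁ_c = 594 kg/min

Heat released by hot stream: Q = 265 × 0.920 × (408 − 332) = 18529 kJ/min
Energy balance on cold side (adiabatic exchanger): Q = ṁ_c·Cp_c·(T_c,out − T_c,in)
ṁ_c = 18529 / [2.26 × (59.3 − 45.5)] = 594.1 kg/min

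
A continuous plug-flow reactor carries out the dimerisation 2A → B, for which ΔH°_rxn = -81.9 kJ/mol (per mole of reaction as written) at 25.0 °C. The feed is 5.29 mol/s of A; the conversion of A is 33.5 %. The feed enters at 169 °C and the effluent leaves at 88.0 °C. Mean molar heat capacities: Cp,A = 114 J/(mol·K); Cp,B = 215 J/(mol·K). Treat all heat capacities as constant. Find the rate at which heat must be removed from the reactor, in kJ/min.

Extent of reaction ξ = 0.335 × 5.29 / 2 = 0.88608 mol/s
Reaction term: ξ·ΔH°_rxn = 0.88608 × -81.9 = -72.57 kJ/s
Sensible, feed 169→25 °C: -86.841 kJ/s
Outlet flows (mol/s): A 3.5179, B 0.88608
Sensible, products 25→88.0 °C: 37.267 kJ/s
Q = ΔH = -122.14 kJ/s = -122.14 kW
Heat removed = 7328.6 kJ/min

Q_out = 7330 kJ/min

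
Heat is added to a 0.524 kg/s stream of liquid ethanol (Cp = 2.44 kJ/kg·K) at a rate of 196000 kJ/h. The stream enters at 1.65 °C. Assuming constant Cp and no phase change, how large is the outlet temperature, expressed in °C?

T_out = 44.2 °C

Q = 196000 kJ/h = 54.444 kJ/s
ΔT = Q/(ṁ·Cp) = 54.444/(0.524×2.44) = 42.583 K
T_out = 1.65 + 42.583 = 44.233 °C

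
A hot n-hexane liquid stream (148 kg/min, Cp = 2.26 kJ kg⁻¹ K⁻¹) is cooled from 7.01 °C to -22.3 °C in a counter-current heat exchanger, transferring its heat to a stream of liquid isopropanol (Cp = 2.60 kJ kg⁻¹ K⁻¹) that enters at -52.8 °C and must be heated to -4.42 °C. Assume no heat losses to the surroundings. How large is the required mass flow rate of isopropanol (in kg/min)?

Heat released by hot stream: Q = 148 × 2.26 × (7.01 − -22.3) = 9803.6 kJ/min
Energy balance on cold side (adiabatic exchanger): Q = ṁ_c·Cp_c·(T_c,out − T_c,in)
ṁ_c = 9803.6 / [2.60 × (-4.42 − -52.8)] = 77.938 kg/min

ṁ_c = 77.9 kg/min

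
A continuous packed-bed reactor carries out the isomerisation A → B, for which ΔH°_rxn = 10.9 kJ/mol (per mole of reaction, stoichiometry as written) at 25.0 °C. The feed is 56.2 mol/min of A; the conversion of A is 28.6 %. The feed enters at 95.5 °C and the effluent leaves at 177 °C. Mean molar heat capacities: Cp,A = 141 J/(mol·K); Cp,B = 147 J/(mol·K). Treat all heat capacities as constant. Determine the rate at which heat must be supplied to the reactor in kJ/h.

Q_in = 50100 kJ/h

Extent of reaction ξ = 0.286 × 56.2 = 16.073 mol/min
Reaction term: ξ·ΔH°_rxn = 16.073 × 10.9 = 175.2 kJ/min
Sensible, feed 95.5→25 °C: -558.66 kJ/min
Outlet flows (mol/min): A 40.127, B 16.073
Sensible, products 25→177 °C: 1219.1 kJ/min
Q = ΔH = 835.68 kJ/min = 13.928 kW
Heat supplied = 50141 kJ/h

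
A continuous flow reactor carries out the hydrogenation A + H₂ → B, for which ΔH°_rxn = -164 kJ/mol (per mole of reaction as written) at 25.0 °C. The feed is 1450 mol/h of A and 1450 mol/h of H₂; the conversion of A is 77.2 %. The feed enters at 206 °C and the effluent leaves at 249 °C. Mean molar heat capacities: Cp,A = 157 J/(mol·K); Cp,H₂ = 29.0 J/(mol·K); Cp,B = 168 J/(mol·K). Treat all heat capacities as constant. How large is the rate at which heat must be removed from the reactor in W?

Q_out = 49000 W

Extent of reaction ξ = 0.772 × 1450 = 1119.4 mol/h
Reaction term: ξ·ΔH°_rxn = 1119.4 × -164 = -183580 kJ/h
Sensible, feed 206→25 °C: -48816 kJ/h
Outlet flows (mol/h): A 330.6, H₂ 330.6, B 1119.4
Sensible, products 25→249 °C: 55899 kJ/h
Q = ΔH = -176500 kJ/h = -49.027 kW
Heat removed = 49027 W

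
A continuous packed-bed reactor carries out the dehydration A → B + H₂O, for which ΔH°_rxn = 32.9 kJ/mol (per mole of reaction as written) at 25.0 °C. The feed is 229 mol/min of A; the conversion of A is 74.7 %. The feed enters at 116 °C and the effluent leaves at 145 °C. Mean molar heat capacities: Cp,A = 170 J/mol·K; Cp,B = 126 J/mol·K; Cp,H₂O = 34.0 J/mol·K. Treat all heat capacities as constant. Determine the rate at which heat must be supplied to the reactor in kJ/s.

Extent of reaction ξ = 0.747 × 229 = 171.06 mol/min
Reaction term: ξ·ΔH°_rxn = 171.06 × 32.9 = 5628 kJ/min
Sensible, feed 116→25 °C: -3542.6 kJ/min
Outlet flows (mol/min): A 57.937, B 171.06, H₂O 171.06
Sensible, products 25→145 °C: 4466.3 kJ/min
Q = ΔH = 6551.7 kJ/min = 109.19 kW
Heat supplied = 109.19 kJ/s

Q_in = 109 kJ/s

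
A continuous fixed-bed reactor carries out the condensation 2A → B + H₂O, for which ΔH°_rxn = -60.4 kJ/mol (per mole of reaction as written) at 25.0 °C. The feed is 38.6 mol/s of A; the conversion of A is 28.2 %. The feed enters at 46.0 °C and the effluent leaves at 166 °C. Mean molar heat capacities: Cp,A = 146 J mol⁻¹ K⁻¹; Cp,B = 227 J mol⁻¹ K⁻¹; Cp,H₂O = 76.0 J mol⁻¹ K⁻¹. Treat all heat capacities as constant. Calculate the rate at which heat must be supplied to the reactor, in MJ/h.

Extent of reaction ξ = 0.282 × 38.6 / 2 = 5.4426 mol/s
Reaction term: ξ·ΔH°_rxn = 5.4426 × -60.4 = -328.73 kJ/s
Sensible, feed 46.0→25 °C: -118.35 kJ/s
Outlet flows (mol/s): A 27.715, B 5.4426, H₂O 5.4426
Sensible, products 25→166 °C: 803.06 kJ/s
Q = ΔH = 355.98 kJ/s = 355.98 kW
Heat supplied = 1281.5 MJ/h

Q_in = 1280 MJ/h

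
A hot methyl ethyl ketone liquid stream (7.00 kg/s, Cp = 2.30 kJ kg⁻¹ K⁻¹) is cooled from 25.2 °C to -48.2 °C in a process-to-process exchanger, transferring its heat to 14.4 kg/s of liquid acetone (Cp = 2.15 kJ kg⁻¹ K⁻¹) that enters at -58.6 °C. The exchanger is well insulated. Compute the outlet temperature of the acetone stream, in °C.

Heat released by hot stream: Q = 7.00 × 2.30 × (25.2 − -48.2) = 1181.7 kJ/s
Energy balance on cold side (adiabatic exchanger): Q = ṁ_c·Cp_c·(T_c,out − T_c,in)
T_c,out = -58.6 + 1181.7/(14.4 × 2.15) = -20.43 °C

T_c,out = -20.4 °C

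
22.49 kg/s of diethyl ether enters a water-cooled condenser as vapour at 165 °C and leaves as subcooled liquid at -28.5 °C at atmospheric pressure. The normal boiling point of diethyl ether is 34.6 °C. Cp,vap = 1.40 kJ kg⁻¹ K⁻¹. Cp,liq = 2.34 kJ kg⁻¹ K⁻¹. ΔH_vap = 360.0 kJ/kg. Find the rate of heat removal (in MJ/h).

vapour 165→34.6 °C: -182.56 kJ/kg
condensation at 34.6 °C: -360 kJ/kg
liquid 34.6→-28.5 °C: -147.65 kJ/kg
Δh = -182.56 + -360 + -147.65 = -690.21 kJ/kg
Q = ṁ·Δh = 22.49 kg/s × -690.21 kJ/kg = -15523 kJ/s
|Q| = 15523 kW = 55882 MJ/h

Q_c = 55900 MJ/h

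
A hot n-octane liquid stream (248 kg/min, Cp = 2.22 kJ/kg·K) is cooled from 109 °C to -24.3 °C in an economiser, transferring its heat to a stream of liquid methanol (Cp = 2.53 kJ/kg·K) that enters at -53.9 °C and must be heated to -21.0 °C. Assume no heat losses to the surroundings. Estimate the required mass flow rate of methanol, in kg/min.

ṁ_c = 882 kg/min

Heat released by hot stream: Q = 248 × 2.22 × (109 − -24.3) = 73390 kJ/min
Energy balance on cold side (adiabatic exchanger): Q = ṁ_c·Cp_c·(T_c,out − T_c,in)
ṁ_c = 73390 / [2.53 × (-21.0 − -53.9)] = 881.7 kg/min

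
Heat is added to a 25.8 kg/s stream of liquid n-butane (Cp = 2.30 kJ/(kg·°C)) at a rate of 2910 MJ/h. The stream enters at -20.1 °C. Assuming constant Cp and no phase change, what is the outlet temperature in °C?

T_out = -6.48 °C

Q = 2910 MJ/h = 808.33 kJ/s
ΔT = Q/(ṁ·Cp) = 808.33/(25.8×2.30) = 13.622 K
T_out = -20.1 + 13.622 = -6.4779 °C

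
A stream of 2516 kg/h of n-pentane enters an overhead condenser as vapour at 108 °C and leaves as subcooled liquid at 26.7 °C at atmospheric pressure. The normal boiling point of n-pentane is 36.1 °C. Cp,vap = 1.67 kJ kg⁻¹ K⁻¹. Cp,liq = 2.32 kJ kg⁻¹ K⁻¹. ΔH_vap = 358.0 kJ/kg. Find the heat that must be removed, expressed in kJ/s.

vapour 108→36.1 °C: -120.07 kJ/kg
condensation at 36.1 °C: -358 kJ/kg
liquid 36.1→26.7 °C: -21.808 kJ/kg
Δh = -120.07 + -358 + -21.808 = -499.88 kJ/kg
Q = ṁ·Δh = 2516 kg/h × -499.88 kJ/kg = -1.2577e+06 kJ/h
|Q| = 349.36 kW

Q_c = 349 kJ/s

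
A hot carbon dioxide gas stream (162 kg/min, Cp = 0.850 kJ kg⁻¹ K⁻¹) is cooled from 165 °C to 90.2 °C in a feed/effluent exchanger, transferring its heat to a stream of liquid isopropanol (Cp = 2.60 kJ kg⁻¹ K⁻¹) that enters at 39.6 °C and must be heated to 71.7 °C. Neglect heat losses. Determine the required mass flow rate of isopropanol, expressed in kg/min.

ṁ_c = 123 kg/min

Heat released by hot stream: Q = 162 × 0.850 × (165 − 90.2) = 10300 kJ/min
Energy balance on cold side (adiabatic exchanger): Q = ṁ_c·Cp_c·(T_c,out − T_c,in)
ṁ_c = 10300 / [2.60 × (71.7 − 39.6)] = 123.41 kg/min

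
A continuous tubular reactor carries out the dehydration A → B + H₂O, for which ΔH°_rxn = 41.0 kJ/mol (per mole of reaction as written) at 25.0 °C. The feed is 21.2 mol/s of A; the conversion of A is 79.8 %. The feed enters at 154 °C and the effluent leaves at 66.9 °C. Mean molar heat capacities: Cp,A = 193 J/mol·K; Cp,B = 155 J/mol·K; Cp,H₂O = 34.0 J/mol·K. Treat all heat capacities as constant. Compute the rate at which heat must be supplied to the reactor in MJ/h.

Q_in = 1200 MJ/h

Extent of reaction ξ = 0.798 × 21.2 = 16.918 mol/s
Reaction term: ξ·ΔH°_rxn = 16.918 × 41.0 = 693.62 kJ/s
Sensible, feed 154→25 °C: -527.82 kJ/s
Outlet flows (mol/s): A 4.2824, B 16.918, H₂O 16.918
Sensible, products 25→66.9 °C: 168.6 kJ/s
Q = ΔH = 334.41 kJ/s = 334.41 kW
Heat supplied = 1203.9 MJ/h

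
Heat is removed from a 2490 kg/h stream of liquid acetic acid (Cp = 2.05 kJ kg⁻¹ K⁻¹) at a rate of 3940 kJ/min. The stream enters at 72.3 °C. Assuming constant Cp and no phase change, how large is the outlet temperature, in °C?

T_out = 26.0 °C

Q = 3940 kJ/min = 236400 kJ/h
ΔT = Q/(ṁ·Cp) = 236400/(2490×2.05) = 46.312 K
T_out = 72.3 − 46.312 = 25.988 °C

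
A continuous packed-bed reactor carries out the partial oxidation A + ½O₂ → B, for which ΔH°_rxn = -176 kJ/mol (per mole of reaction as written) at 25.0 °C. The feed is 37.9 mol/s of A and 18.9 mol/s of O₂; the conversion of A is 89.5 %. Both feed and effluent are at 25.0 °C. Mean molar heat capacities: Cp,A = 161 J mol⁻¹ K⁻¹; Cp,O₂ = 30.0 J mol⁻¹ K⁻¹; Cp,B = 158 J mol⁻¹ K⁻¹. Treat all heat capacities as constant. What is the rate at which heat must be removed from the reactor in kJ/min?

Q_out = 358000 kJ/min

Extent of reaction ξ = 0.895 × 37.9 = 33.92 mol/s
Reaction term: ξ·ΔH°_rxn = 33.92 × -176 = -5970 kJ/s
Q = ΔH = -5970 kJ/s = -5970 kW
Heat removed = 358200 kJ/min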